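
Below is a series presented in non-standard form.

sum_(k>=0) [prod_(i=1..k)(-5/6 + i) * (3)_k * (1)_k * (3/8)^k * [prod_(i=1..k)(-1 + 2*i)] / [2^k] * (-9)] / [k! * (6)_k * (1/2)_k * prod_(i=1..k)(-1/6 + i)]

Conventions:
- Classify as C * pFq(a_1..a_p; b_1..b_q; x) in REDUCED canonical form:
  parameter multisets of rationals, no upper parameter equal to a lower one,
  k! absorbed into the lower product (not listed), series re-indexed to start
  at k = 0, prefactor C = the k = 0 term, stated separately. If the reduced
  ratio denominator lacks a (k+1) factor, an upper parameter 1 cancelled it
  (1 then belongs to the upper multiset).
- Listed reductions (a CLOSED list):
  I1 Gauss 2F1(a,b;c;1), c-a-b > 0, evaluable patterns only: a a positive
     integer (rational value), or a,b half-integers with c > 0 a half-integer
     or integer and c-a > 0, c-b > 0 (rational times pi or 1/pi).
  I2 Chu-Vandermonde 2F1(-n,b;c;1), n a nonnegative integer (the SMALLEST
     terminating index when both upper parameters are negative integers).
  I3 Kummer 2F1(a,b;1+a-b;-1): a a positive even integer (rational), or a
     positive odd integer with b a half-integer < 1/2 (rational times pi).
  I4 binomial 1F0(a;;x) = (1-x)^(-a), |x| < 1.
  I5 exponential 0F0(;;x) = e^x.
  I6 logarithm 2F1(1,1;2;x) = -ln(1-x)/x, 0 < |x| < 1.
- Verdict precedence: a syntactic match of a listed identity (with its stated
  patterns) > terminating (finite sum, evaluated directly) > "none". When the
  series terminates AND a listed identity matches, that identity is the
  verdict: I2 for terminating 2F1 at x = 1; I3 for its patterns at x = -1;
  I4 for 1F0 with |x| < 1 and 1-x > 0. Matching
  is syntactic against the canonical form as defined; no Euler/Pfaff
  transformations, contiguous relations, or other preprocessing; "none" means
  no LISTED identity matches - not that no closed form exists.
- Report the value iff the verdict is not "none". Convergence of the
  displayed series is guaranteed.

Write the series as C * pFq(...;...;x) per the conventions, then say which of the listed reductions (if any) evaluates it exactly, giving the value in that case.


Key step: t_0 = -9 here, and the lower running product (prefactor -9) is a rising factorial.
Ratio: r(k) = (3/8) * (k+1/6) (k+1) (k+3) / [(k+5/6) (k+6) (k+1)] ; factor over Q: parameters, x = (3/8), and C = -9.

At argument 3/8: a 3F2 with upper {1/6, 1, 3}, lower {5/6, 6}, scaled by C = -9. Verdict: none (x = 3/8): each listed identity misses the multisets {1/6, 1, 3} ; {5/6, 6}.


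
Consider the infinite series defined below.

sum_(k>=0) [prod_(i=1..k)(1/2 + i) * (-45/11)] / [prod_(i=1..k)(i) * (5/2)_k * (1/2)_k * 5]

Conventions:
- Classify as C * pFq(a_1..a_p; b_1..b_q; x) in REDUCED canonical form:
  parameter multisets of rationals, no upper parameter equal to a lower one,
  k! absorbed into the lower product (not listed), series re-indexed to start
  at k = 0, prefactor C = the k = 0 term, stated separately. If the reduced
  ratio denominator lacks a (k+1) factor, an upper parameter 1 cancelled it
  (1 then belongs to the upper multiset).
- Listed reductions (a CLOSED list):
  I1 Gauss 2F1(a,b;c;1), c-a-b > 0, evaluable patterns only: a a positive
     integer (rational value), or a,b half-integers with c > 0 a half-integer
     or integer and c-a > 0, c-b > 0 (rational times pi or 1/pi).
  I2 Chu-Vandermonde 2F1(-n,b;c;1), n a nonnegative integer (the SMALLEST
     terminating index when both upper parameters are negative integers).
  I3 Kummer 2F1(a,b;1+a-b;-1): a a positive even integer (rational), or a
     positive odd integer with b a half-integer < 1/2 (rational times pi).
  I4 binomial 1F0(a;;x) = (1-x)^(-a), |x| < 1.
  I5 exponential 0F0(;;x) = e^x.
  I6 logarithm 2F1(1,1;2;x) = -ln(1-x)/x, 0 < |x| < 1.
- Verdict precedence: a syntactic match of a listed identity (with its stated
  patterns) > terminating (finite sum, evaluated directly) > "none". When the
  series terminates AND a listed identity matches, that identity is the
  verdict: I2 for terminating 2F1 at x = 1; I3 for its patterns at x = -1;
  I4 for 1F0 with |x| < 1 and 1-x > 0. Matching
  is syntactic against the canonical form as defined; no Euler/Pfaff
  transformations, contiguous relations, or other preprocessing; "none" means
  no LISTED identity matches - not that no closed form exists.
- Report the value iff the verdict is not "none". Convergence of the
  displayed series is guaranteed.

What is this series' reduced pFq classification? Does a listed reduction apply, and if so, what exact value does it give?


First insight: t_0 being -9/11, the running product (prefactor -9/11) telescopes to a rising factorial.
Adjacent-term ratio: r(k) = 1 * (k+3/2) / [(k+1/2) (k+5/2) (k+1)] ; factor over Q: parameters, x = 1, and C = -9/11.

With C = -9/11: the canonical form is 1F2(3/2; 1/2, 5/2; 1). Verdict: none. A 1F2 with upper {3/2} fits none of I1-I6 at x = 1; the sum runs forever.


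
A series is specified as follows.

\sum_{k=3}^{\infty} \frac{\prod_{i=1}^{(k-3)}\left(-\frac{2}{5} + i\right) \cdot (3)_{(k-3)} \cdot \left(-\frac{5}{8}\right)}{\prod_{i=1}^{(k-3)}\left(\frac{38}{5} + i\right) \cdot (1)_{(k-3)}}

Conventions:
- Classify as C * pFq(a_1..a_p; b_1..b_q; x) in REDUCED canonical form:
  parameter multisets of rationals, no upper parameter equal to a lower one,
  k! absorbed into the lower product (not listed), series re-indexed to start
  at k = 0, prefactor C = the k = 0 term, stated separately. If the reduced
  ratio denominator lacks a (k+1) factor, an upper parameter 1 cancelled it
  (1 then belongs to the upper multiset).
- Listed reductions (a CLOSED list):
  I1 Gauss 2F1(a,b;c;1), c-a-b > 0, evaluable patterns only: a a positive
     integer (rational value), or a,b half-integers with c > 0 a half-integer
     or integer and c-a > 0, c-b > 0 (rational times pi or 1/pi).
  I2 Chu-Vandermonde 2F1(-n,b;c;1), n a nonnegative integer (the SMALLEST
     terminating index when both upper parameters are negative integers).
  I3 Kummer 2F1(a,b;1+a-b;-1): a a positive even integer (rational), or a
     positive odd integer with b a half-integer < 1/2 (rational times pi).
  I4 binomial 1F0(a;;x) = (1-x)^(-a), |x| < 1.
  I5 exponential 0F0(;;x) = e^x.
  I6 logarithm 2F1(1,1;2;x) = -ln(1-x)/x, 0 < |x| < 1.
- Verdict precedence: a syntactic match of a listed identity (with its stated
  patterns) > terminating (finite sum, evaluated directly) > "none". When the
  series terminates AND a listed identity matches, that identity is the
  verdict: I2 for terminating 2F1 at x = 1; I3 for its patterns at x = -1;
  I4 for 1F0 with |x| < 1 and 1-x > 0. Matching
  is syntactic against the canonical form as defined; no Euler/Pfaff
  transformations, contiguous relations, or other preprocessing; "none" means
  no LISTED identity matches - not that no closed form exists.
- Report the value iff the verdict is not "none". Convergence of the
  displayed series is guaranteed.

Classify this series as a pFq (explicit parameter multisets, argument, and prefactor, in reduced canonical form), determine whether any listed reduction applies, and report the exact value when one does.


At argument 1: a 2F1 with upper {\frac{3}{5}, 3}, lower {\frac{43}{5}}, scaled by C = -\frac{5}{8}. Verdict at x = 1: Gauss's theorem (I1) matches (x = 1: the Gamma ratio telescopes since c-a-b = 5 > 0 and a = 3 in Z>0). Hence: -\frac{209}{250}.

The tell: x = 1 and the lower running product (prefactor -5/8) is a rising factorial.
Term ratio: r(k) = 1 * (k+\frac{3}{5}) (k+3) / [(k+\frac{43}{5}) (k+1)] - poly over poly, x = 1 from leading terms; C = -\frac{5}{8} at k = 0.


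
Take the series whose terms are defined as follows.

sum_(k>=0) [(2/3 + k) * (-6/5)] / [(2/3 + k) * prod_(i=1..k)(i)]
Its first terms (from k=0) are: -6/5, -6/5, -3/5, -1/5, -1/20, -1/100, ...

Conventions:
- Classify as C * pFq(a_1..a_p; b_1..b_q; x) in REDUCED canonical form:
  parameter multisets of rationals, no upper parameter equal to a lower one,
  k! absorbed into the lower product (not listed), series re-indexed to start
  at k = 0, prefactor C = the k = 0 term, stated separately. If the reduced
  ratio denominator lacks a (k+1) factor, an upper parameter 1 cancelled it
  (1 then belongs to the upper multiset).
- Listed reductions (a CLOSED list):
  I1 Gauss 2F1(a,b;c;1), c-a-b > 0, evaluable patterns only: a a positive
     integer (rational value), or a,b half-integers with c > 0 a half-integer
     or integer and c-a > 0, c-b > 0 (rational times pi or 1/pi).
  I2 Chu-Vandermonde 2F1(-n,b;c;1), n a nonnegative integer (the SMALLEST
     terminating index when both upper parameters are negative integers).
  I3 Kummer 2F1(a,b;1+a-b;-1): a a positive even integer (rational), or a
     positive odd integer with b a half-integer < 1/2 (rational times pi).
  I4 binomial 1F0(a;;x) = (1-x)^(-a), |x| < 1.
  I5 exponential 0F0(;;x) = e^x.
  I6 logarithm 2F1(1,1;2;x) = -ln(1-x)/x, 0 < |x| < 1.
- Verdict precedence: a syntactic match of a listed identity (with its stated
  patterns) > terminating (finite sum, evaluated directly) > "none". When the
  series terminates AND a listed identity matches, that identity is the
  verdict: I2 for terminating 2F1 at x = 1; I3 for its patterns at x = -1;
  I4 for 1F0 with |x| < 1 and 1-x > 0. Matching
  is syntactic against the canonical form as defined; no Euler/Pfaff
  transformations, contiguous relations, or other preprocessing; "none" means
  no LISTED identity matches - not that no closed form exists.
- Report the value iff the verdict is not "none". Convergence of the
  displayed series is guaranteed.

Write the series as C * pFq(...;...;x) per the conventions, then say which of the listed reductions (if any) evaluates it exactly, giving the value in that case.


Key observation: t_0 = -6/5 here, and the product of the first k integers (C = -6/5, x = 1) is k!.
Consecutive-term ratio: r(k) = 1 * 1 / [(k+1)] - rational; roots negated = parameters, x = 1, C = -6/5.

x = 1 here; the reduced form reads 0F0, upper {-}, lower {-}, C = -6/5. Verdict: the I5 exponential reduction applies (the 0F0 exponential series at x = 1). Exact value: (-6/5) * e^(1).


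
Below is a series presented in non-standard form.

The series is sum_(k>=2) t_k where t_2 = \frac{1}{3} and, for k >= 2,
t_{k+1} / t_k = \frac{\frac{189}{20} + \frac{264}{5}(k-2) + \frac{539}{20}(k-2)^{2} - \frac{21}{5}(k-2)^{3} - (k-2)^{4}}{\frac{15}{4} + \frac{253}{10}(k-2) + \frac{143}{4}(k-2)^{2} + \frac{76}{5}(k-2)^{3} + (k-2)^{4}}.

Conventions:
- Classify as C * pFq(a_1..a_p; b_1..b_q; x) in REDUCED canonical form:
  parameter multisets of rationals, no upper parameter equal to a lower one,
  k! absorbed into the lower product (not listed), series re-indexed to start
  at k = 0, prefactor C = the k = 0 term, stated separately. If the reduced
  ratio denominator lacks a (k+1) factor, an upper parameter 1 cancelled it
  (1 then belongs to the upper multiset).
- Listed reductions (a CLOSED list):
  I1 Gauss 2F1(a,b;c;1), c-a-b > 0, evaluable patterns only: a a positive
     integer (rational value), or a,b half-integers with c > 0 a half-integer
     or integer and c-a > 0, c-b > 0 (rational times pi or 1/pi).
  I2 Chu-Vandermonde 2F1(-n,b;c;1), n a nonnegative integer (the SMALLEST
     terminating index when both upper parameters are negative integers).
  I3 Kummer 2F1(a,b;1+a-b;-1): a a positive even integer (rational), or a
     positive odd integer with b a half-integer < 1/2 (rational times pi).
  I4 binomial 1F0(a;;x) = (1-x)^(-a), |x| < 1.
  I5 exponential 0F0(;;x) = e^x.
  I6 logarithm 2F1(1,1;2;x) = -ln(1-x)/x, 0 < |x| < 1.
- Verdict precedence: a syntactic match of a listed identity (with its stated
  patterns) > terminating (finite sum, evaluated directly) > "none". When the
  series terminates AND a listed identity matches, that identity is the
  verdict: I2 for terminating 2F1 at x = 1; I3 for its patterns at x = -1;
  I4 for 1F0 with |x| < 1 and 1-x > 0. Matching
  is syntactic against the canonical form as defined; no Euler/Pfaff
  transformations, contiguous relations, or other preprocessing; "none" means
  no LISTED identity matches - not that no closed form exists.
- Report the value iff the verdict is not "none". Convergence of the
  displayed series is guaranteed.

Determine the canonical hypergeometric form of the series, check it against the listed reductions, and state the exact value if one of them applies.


The series (x = -1) is 2F1: upper {-\frac{9}{2}, 7}, lower {\frac{25}{2}}, prefactor \frac{1}{3}. Verdict: Kummer (I3) applies (x = -1; c = \frac{25}{2} equals 1+a-b for upper {-\frac{9}{2}, 7}: listed pattern). Value: \frac{111546435}{134217728} \cdot \pi.

Structural cue: x = -1 and the parameter 1/5 appears in both the upper and lower lists and cancels (alongside the other common factor).
Consecutive-term ratio: r(k) = -1 * (k-\frac{9}{2}) (k+7) / [(k+\frac{25}{2}) (k+1)] ; factor over Q: parameters, x = -1, and C = \frac{1}{3}.


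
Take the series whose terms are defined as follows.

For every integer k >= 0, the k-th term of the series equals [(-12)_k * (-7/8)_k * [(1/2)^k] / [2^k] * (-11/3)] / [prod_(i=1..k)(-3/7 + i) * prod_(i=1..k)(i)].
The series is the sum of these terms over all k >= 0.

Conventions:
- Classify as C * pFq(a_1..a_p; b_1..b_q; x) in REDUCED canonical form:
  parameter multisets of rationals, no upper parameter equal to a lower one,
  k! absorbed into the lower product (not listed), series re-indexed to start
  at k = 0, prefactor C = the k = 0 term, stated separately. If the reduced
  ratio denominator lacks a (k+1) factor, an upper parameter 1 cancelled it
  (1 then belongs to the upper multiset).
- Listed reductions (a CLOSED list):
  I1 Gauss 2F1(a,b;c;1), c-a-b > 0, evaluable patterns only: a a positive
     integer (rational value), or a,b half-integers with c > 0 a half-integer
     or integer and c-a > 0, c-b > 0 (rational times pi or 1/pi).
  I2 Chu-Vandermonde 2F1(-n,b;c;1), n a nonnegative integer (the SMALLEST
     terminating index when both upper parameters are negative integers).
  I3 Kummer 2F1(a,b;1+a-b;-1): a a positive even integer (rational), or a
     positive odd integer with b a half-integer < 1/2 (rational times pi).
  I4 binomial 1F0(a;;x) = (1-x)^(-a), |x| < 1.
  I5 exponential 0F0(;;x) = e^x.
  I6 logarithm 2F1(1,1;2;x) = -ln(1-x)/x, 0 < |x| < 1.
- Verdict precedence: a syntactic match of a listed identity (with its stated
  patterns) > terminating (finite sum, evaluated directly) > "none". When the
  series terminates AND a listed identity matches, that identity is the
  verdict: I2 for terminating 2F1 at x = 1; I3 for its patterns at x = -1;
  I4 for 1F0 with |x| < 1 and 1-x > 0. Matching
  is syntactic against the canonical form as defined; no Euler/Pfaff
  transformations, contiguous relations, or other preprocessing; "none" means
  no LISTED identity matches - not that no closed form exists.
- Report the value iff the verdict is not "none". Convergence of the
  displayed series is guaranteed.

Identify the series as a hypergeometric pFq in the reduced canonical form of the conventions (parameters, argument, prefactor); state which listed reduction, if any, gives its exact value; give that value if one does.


Canonical form: C = -11/3 times 2F1 with upper {-12, -7/8}, lower {4/7}, x = 1/4. Verdict: terminating - upper parameter -12 makes this a finite sum (last index 12), evaluated exactly. Exact value: -53331880554868997632716958502809/2782752179405301429478065438720.

First insight: x = (1/4) and the product of the first k integers (prefactor -11/3) is k!.
Term ratio: r(k) = (1/4) * (k-12) (k-7/8) / [(k+4/7) (k+1)] - poly over poly, x = (1/4) from leading terms; C = -11/3 at k = 0.


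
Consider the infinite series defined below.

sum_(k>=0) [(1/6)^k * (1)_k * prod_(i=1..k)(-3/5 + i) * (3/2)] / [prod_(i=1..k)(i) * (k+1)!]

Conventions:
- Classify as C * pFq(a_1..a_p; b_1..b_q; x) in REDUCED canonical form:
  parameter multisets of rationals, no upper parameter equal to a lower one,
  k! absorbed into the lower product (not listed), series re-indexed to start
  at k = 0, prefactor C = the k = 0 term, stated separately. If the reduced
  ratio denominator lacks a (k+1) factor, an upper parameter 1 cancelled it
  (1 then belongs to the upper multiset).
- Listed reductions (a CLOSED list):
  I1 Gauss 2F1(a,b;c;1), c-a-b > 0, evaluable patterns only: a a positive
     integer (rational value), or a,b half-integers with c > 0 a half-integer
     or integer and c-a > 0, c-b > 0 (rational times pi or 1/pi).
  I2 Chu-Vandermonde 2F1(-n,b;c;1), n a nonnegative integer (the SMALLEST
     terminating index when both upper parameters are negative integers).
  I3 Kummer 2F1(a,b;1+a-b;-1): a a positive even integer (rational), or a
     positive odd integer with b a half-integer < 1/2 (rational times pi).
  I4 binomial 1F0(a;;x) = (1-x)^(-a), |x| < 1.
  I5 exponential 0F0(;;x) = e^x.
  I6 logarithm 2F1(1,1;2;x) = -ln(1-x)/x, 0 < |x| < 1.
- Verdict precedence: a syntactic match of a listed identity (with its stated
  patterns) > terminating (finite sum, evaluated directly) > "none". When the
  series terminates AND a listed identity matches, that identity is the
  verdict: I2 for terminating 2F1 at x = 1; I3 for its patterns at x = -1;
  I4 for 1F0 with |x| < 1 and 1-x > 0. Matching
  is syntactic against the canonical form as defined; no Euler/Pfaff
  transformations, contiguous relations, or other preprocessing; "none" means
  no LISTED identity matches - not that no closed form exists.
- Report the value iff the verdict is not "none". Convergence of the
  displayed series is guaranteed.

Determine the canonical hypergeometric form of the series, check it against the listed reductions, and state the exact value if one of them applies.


This is 3/2 * 2F1(2/5, 1; 2; 1/6) in reduced canonical form. Verdict: no listed reduction: x = 1/6 and upper {2/5, 1} fail every I1-I6 pattern.

Key step: from the first term 3/2: the running product (C = 3/2) telescopes to a rising factorial.
Ratio: r(k) = (1/6) * (k+2/5) (k+1) / [(k+2) (k+1)] - rational; roots negated = parameters, x = (1/6), C = 3/2.


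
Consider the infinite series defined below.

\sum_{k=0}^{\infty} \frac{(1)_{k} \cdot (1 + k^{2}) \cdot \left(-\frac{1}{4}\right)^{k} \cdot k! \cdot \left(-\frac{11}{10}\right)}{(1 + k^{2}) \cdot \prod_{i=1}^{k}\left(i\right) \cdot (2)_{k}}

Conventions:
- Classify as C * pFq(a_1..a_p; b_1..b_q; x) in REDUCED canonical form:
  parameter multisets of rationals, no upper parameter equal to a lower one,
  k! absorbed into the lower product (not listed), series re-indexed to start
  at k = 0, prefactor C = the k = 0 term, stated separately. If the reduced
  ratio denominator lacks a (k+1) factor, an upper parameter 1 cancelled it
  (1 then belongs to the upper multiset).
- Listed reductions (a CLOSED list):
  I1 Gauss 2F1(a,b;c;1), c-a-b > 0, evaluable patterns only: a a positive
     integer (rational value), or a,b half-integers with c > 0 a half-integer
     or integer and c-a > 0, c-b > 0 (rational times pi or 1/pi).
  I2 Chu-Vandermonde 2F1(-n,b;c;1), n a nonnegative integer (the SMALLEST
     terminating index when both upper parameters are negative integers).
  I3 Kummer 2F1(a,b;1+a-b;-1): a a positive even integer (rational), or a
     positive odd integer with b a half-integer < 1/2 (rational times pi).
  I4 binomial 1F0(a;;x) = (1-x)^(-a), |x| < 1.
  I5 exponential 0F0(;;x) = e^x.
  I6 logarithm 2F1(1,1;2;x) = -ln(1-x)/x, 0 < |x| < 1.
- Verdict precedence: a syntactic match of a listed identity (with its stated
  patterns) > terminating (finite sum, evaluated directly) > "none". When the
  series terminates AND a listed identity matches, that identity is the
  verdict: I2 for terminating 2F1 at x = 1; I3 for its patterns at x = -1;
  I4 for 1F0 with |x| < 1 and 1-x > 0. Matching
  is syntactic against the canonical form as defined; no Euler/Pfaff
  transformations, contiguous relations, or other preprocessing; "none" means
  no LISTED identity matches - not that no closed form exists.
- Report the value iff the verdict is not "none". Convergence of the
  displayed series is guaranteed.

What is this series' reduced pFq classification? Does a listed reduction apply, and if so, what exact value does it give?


Prefactor -\frac{11}{10}, argument -\frac{1}{4}: 2F1 with upper {1, 1} over lower {2}. Verdict: this is the I6 logarithm reduction (the logarithm: parameters (1,1;2), x = -\frac{1}{4}). Hence: \left(-\frac{22}{5}\right) \cdot \ln\left(\frac{5}{4}\right).

Key observation: x = -\frac{1}{4} and the product of the first k integers (C = -11/10) is k!.
Step ratio: r(k) = -\frac{1}{4} * (k+1) (k+1) / [(k+2) (k+1)] ; factor over Q: parameters, x = -\frac{1}{4}, and C = -\frac{11}{10}.


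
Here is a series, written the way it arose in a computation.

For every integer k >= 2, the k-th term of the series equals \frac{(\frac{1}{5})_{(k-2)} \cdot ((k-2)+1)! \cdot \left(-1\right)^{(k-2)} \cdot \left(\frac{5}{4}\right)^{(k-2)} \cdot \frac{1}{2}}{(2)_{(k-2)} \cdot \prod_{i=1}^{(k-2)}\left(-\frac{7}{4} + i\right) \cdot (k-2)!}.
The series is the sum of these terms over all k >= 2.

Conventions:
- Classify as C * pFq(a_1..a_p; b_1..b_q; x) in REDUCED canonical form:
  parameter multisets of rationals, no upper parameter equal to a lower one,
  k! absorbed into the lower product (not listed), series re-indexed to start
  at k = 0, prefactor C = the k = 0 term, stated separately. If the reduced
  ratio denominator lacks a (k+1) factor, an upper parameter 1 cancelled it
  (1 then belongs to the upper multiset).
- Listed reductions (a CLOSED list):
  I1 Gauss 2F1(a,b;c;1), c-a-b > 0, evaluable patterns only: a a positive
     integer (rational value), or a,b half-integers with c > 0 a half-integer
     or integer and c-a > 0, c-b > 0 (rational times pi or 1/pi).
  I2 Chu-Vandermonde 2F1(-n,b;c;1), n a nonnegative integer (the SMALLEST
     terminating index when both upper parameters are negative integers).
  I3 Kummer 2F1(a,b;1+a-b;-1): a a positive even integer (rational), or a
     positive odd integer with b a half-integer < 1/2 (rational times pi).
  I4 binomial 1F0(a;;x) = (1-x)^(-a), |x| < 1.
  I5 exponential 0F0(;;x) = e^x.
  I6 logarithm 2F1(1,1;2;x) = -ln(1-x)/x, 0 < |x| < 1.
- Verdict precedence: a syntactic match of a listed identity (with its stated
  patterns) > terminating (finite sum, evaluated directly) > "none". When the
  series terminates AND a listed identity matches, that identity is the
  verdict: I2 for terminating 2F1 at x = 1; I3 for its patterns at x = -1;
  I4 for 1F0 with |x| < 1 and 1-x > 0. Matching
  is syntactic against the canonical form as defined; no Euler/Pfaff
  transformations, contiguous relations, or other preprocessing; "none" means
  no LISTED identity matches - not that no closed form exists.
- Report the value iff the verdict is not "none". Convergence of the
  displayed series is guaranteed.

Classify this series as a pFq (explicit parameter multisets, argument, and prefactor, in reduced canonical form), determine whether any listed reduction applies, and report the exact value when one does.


Prefactor \frac{1}{2}, argument -\frac{5}{4}: 1F1 with upper {\frac{1}{5}} over lower {-\frac{3}{4}}. Verdict: none - this 1F1 at x = -\frac{5}{4} matches no listed pattern, and upper {\frac{1}{5}} holds no stopper.

The tell: x = -\frac{5}{4} and the parameter 2 appears in both the upper and lower lists and cancels.
Consecutive-term ratio: r(k) = -\frac{5}{4} * (k+\frac{1}{5}) / [(k-\frac{3}{4}) (k+1)] - rational; roots negated = parameters, x = -\frac{5}{4}, C = \frac{1}{2}.


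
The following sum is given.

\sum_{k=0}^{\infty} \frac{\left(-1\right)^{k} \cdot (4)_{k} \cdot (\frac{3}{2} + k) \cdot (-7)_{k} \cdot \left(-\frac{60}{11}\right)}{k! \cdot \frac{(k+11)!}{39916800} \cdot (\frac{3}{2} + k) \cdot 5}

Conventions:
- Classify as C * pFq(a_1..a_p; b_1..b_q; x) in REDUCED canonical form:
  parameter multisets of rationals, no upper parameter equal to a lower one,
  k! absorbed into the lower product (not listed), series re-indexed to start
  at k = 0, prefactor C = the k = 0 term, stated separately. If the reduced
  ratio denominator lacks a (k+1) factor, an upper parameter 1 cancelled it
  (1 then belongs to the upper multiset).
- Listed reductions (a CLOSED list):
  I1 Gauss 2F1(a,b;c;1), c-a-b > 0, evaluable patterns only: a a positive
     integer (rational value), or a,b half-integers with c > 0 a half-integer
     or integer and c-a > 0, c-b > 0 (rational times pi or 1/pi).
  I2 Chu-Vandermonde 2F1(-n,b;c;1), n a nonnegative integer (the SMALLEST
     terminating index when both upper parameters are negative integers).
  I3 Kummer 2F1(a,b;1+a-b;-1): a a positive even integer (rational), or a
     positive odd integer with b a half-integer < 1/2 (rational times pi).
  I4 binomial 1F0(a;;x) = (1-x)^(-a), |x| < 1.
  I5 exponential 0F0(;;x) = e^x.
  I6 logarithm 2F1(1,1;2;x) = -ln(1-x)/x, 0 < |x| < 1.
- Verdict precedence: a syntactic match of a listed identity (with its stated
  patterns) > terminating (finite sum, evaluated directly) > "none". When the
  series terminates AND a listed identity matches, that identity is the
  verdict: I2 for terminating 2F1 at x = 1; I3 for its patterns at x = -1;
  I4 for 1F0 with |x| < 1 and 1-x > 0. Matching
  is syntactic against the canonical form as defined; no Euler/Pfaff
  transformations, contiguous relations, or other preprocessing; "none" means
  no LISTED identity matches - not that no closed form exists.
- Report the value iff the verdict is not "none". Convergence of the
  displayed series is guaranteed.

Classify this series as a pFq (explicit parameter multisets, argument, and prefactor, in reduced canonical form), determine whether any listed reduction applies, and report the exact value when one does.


Key observation: from the first term -\frac{12}{11}: the constant factors (C = -12/11) combine into one prefactor.
Consecutive-term ratio: r(k) = -1 * (k-7) (k+4) / [(k+12) (k+1)] - rational in k, leading ratio -1; with t_0 = -\frac{12}{11}, classification follows.

Prefactor -\frac{12}{11}, argument -1: 2F1 with upper {-7, 4} over lower {12}. Verdict at x = -1: Kummer's theorem (I3) matches (x = -1; c = 12 equals 1+a-b for upper {-7, 4}: listed pattern). Exact value: -10.


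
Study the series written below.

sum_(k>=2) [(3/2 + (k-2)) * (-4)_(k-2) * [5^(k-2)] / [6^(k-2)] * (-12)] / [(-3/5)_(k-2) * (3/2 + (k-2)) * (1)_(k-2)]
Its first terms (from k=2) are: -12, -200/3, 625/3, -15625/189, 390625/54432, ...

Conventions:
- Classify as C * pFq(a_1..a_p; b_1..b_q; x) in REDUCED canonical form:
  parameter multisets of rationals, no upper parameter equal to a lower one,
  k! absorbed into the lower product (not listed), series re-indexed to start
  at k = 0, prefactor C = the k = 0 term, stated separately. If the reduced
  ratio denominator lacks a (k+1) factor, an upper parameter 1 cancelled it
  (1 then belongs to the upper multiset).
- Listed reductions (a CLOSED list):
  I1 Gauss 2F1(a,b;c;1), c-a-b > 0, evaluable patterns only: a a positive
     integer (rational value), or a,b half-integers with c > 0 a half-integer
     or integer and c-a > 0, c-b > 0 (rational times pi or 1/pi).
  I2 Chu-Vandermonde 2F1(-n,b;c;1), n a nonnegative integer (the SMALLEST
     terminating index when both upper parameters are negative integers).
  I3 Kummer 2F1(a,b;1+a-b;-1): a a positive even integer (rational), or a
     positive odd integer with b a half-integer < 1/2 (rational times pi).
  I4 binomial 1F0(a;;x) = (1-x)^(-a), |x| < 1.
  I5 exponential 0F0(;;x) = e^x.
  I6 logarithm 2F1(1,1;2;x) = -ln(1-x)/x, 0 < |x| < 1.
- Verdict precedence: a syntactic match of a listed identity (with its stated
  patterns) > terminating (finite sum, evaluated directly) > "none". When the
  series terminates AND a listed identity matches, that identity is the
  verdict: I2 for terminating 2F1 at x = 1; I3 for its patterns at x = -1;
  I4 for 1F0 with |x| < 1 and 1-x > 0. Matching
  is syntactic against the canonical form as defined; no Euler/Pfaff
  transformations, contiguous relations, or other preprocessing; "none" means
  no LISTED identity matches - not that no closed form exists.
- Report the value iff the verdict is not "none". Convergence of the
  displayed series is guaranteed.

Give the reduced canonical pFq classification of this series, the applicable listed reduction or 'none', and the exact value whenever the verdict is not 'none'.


x = 5/6 here; the reduced form reads 1F1, upper {-4}, lower {-3/5}, C = -12. Verdict: terminating - the sum ends at index 4 because -4 is a negative integer; exact evaluation follows. Exact value: 2948641/54432.

Key step: with t_0 = -12, (1)_k (C = -12) is k! itself.
Ratio: r(k) = (5/6) * (k-4) / [(k-3/5) (k+1)] - rational; roots negated = parameters, x = (5/6), C = -12.


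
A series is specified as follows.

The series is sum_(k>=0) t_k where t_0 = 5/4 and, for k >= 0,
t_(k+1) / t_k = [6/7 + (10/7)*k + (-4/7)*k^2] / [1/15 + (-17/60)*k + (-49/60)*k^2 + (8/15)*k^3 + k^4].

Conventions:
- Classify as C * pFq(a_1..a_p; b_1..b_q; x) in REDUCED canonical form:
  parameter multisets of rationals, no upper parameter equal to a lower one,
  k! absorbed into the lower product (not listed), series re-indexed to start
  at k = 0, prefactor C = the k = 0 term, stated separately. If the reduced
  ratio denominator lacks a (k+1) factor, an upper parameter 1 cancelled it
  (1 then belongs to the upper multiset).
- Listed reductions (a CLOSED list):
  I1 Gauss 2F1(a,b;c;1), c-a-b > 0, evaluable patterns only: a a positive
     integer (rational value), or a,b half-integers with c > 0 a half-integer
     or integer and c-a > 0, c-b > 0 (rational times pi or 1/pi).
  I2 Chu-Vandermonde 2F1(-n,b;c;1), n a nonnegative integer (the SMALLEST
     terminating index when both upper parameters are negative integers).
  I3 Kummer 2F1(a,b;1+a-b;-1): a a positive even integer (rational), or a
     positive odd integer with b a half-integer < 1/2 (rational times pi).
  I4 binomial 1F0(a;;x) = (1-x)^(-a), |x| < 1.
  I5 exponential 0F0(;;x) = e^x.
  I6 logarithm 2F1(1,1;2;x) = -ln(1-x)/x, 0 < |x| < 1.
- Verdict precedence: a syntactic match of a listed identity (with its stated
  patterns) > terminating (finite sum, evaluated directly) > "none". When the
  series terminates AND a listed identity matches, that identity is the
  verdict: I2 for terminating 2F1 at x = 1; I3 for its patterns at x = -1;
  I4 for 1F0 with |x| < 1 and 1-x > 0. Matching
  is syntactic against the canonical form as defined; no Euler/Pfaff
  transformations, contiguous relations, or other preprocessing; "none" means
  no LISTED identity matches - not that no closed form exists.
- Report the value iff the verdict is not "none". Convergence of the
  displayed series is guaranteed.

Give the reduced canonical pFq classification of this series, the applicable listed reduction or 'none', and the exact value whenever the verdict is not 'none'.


x = -4/7 here; the reduced form reads 1F2, upper {-3}, lower {-4/5, -1/6}, C = 5/4. Verdict: terminating - upper -3 stops the sum at k = 3; the 4 terms are added exactly. Exact value: 1165015/15092.

Structural cue: with t_0 = 5/4, the expanded ratio factors over Q; C = 5/4, roots give parameters.
Consecutive-term ratio: r(k) = (-4/7) * (k-3) / [(k-4/5) (k-1/6) (k+1)] - rational; roots negated = parameters, x = (-4/7), C = 5/4.


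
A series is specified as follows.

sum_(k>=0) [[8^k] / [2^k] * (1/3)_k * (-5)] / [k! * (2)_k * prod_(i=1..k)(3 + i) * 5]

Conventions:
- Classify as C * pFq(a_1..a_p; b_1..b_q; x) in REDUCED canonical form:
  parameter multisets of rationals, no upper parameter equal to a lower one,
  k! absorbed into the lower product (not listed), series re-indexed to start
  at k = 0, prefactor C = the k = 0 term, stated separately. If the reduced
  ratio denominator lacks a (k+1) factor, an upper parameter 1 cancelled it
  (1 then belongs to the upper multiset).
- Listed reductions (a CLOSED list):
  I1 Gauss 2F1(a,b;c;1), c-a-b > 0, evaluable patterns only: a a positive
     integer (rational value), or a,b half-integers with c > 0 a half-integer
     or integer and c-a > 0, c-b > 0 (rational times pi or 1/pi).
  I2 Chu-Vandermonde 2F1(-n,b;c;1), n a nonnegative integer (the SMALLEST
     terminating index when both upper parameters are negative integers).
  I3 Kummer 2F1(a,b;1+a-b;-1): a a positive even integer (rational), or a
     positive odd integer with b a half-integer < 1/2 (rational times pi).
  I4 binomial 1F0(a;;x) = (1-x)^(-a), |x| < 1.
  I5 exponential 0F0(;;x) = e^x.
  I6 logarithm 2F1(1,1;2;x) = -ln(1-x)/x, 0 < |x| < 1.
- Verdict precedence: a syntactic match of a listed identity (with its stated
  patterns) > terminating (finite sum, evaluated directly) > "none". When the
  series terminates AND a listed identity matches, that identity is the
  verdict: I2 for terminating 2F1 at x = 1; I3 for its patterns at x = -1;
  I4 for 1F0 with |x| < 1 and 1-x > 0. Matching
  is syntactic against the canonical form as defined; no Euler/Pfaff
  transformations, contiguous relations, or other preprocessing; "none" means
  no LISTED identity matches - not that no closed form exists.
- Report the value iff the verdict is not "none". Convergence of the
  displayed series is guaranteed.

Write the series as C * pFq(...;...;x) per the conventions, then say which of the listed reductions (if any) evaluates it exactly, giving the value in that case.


Prefactor -1, argument 4: 1F2 with upper {1/3} over lower {2, 4}. Verdict: none. Every listed pattern misses the 1F2 form at 4, upper {1/3}.

Key step: with t_0 = -1, the constant factors (C = -1, x = 4) combine into one prefactor.
Ratio: r(k) = 4 * (k+1/3) / [(k+2) (k+4) (k+1)] - poly over poly, x = 4 from leading terms; C = -1 at k = 0.


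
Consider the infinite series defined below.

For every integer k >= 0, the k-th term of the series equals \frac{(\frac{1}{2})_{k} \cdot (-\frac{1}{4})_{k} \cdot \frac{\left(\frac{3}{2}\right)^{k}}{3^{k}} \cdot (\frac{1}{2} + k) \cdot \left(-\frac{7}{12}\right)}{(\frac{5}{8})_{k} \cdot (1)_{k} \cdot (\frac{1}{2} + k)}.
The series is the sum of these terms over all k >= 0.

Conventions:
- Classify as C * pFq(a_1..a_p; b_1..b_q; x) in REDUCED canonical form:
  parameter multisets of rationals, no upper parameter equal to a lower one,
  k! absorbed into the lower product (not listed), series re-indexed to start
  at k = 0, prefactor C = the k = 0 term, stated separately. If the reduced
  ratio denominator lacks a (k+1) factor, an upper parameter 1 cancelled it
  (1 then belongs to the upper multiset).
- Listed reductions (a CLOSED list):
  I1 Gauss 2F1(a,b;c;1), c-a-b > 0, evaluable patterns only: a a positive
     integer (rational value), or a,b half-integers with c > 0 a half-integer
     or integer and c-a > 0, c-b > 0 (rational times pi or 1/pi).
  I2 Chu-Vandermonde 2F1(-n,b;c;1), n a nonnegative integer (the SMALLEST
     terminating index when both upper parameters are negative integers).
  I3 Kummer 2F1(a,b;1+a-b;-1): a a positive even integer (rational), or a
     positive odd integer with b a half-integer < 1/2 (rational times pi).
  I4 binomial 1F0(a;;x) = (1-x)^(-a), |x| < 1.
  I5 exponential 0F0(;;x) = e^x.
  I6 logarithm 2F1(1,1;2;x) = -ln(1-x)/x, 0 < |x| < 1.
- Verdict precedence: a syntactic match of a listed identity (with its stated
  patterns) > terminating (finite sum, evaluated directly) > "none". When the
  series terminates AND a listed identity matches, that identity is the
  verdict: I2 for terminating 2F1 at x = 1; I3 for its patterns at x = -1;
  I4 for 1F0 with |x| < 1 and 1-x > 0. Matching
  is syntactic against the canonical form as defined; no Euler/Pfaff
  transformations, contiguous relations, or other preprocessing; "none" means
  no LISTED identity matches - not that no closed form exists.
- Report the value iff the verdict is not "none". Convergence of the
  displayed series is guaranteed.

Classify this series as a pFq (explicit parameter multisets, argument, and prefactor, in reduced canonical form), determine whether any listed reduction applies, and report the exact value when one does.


With C = -\frac{7}{12}: the canonical form is 2F1(-\frac{1}{4}, \frac{1}{2}; \frac{5}{8}; \frac{1}{2}). Verdict: none. No listed pattern accepts 2F1(-\frac{1}{4}, \frac{1}{2}; \frac{5}{8}; \frac{1}{2}).

First insight: with t_0 = -\frac{7}{12}, k + 1/2 divides numerator and denominator alike; C = -7/12, x = 1/2 after cancelling.
Step ratio: r(k) = \frac{1}{2} * (k-\frac{1}{4}) (k+\frac{1}{2}) / [(k+\frac{5}{8}) (k+1)] - poly over poly, x = \frac{1}{2} from leading terms; C = -\frac{7}{12} at k = 0.


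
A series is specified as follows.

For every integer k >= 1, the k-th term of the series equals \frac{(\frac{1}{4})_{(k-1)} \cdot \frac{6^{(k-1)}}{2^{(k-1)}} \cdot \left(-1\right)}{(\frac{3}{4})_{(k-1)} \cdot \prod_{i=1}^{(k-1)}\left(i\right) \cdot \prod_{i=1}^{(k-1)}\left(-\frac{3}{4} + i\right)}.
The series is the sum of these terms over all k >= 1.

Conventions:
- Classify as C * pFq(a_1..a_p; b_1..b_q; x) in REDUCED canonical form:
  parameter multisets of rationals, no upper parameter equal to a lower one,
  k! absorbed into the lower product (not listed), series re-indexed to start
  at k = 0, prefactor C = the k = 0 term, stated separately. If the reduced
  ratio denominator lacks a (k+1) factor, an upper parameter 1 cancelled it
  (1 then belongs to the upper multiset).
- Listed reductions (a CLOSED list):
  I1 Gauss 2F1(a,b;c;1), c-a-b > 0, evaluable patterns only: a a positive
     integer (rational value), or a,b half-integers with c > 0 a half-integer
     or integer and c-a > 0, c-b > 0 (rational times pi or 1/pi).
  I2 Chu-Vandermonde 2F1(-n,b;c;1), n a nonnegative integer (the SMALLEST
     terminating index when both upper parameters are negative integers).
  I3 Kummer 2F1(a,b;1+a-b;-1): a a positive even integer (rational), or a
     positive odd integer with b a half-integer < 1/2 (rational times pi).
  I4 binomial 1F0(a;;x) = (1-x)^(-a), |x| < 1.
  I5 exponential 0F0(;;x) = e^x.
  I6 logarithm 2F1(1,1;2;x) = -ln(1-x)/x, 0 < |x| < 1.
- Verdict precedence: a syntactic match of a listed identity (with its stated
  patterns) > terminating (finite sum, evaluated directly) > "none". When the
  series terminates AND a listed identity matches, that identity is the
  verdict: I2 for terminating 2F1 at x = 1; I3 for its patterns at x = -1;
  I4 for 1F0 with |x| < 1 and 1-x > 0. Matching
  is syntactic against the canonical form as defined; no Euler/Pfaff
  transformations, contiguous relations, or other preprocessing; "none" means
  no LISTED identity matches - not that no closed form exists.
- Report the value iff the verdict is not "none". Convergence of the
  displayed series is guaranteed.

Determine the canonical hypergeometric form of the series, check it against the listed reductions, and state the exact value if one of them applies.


Key step: from the first term -1: the product of the first k integers (prefactor -1) is k!.
Step ratio: r(k) = 3 * 1 / [(k+\frac{3}{4}) (k+1)] ; factor over Q: parameters, x = 3, and C = -1.

With C = -1: the canonical form is 0F1(-; \frac{3}{4}; 3). Verdict: none here - no I1-I6 shape fits x = 3 with lower {\frac{3}{4}}.


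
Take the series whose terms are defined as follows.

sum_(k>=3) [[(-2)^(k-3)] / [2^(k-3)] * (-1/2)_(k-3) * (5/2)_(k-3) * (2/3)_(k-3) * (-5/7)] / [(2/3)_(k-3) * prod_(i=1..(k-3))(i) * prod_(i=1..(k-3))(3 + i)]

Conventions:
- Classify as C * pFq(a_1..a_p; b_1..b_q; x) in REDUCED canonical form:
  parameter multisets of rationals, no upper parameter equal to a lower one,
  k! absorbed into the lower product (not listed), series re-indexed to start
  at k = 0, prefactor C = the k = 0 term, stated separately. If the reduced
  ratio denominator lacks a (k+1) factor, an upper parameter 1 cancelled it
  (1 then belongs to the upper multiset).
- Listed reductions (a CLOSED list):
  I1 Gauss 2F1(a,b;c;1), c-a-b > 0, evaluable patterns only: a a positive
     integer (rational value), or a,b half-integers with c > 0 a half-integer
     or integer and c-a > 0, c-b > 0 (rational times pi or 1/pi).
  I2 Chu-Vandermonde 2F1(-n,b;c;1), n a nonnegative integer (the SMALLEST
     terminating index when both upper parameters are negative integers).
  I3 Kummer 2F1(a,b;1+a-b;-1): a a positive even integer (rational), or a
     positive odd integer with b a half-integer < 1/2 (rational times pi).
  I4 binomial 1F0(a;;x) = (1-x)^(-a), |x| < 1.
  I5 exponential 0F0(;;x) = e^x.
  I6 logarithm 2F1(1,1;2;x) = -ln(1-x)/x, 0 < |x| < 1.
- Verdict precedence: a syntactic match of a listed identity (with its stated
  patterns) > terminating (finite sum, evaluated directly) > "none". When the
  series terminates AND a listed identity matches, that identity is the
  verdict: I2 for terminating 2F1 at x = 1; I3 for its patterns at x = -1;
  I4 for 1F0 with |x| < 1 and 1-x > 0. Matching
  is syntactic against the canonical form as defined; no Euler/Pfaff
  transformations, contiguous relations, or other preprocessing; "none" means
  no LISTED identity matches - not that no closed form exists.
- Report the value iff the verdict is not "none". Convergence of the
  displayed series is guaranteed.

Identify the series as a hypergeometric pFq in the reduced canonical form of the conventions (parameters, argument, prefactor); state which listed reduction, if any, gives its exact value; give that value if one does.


Key observation: x = (-1) and the parameter 2/3 appears in both the upper and lower lists and cancels.
Ratio: r(k) = (-1) * (k-1/2) (k+5/2) / [(k+4) (k+1)] - rational in k. x = (-1); t_0 = -5/7; negate the roots.

The series (x = -1) is 2F1: upper {-1/2, 5/2}, lower {4}, prefactor -5/7. Verdict: none here - no I1-I6 shape fits x = -1 with lower {4}.
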